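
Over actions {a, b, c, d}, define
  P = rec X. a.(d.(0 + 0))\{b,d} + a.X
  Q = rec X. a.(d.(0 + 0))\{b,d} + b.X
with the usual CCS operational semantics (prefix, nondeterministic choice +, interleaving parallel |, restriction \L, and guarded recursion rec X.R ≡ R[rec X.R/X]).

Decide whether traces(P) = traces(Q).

trace-distinct — witness ⟨aa⟩

LTS(P): 2 reachable states
  p0 = rec X. a.(d.(0 + 0))\{b,d} + a.X :: ··a··> p0, ··a··> p1
  p1 = (d.(0 + 0))\{b,d} :: deadlocked
LTS(Q): 2 reachable states
  q0 = rec X. a.(d.(0 + 0))\{b,d} + b.X :: ··a··> q1, ··b··> q0
  q1 = (d.(0 + 0))\{b,d} :: deadlocked
Executing aa from P (initial set {p0}):
  [1] a ⇒ {p0, p1}
  [2] a ⇒ {p0, p1}
  ✓ P
Executing aa from Q (initial set {q0}):
  [1] a ⇒ {q1}
  [2] a ⇒ ∅ (Q stuck)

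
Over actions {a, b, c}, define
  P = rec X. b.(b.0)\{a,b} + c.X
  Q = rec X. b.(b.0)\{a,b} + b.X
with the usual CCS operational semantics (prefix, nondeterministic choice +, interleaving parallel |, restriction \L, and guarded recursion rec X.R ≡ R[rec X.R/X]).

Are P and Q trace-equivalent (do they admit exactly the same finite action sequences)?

P's transition system — 2 states:
  u0 = rec X. b.(b.0)\{a,b} + c.X ⊢ ··b··> u1, ··c··> u0
  u1 = (b.0)\{a,b} ⊢ (no moves)
Q's transition system — 2 states:
  v0 = rec X. b.(b.0)\{a,b} + b.X ⊢ ··b··> v0, ··b··> v1
  v1 = (b.0)\{a,b} ⊢ (no moves)
Trace ⟨c⟩ through P, begin at {u0}:
  after c @ step 1: {u0}
  ✓ P
Trace ⟨c⟩ through Q, begin at {v0}:
  after c @ step 1: ∅  — Q cannot continue

NO — witness ⟨c⟩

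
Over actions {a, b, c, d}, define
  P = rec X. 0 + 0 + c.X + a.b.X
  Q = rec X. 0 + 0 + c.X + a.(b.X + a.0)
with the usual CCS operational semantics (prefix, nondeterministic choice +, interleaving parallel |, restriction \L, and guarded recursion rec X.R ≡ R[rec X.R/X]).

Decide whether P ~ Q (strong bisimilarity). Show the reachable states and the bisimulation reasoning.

P ≁ Q

LTS(P): 2 reachable states
  u0 = rec X. 0 + 0 + c.X + a.b.X ⊢ =a=> u1, =c=> u0
  u1 = b.(rec X. 0 + 0 + c.X + a.b.X) ⊢ =b=> u0
LTS(Q): 3 reachable states
  v0 = rec X. 0 + 0 + c.X + a.(b.X + a.0) ⊢ =a=> v1, =c=> v0
  v1 = b.(rec X. 0 + 0 + c.X + a.(b.X + a.0)) + a.0 ⊢ =a=> v2, =b=> v0
  v2 = 0 ⊢ (no moves)
Bisimilarity quotient blocks:
  B0 = {u0}
  B1 = {u1}
  B2 = {v0}
  B3 = {v1}
  B4 = {v2}
u0 ∈ B0, v0 ∈ B2 → different blocks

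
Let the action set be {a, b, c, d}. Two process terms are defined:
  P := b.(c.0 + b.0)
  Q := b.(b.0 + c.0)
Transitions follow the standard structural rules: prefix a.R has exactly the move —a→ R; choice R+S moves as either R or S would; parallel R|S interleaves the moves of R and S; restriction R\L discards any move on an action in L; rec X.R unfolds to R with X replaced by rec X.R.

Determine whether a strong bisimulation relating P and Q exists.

P's transition system — 3 states:
  p0 = b.(c.0 + b.0) has moves -b-> p1
  p1 = c.0 + b.0 has moves -b-> p2, -c-> p2
  p2 = 0 has moves ∅
Q's transition system — 3 states:
  q0 = b.(b.0 + c.0) has moves -b-> q1
  q1 = b.0 + c.0 has moves -b-> q2, -c-> q2
  q2 = 0 has moves ∅
Bisimilarity quotient blocks:
  B0 = {p0, q0}
  B1 = {p1, q1}
  B2 = {p2, q2}
p0 ∈ B0, q0 ∈ B0 → same block

P ~ Q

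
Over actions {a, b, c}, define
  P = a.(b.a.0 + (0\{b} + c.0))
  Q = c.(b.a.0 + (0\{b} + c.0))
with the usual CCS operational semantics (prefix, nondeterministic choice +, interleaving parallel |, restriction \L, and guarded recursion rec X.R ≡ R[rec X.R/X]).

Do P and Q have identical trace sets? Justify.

P's transition system — 4 states:
  u0 = a.(b.a.0 + (0\{b} + c.0)) | ··a··> u1
  u1 = b.a.0 + (0\{b} + c.0) | ··b··> u2, ··c··> u3
  u2 = a.0 | ··a··> u3
  u3 = 0 | ∅
Q's transition system — 4 states:
  v0 = c.(b.a.0 + (0\{b} + c.0)) | ··c··> v1
  v1 = b.a.0 + (0\{b} + c.0) | ··b··> v2, ··c··> v3
  v2 = a.0 | ··a··> v3
  v3 = 0 | ∅
Trace ⟨a⟩ through P, begin at {u0}:
  after a @ step 1: {u1}
  — P admits the full trace.
Trace ⟨a⟩ through Q, begin at {v0}:
  after a @ step 1: no successor for Q

NO — witness ⟨a⟩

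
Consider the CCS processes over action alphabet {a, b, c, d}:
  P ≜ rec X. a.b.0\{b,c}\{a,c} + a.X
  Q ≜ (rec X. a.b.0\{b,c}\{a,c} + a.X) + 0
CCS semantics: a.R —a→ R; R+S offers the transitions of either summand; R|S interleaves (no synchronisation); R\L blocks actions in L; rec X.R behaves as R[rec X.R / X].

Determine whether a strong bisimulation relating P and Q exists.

bisimilar

LTS(P): 3 reachable states
  m0 = rec X. a.b.0\{b,c}\{a,c} + a.X has moves =a=> m0, =a=> m1
  m1 = b.0\{b,c}\{a,c} has moves =b=> m2
  m2 = 0\{b,c}\{a,c} has moves ∅
LTS(Q): 4 reachable states
  n0 = (rec X. a.b.0\{b,c}\{a,c} + a.X) + 0 has moves =a=> n1, =a=> n2
  n1 = b.0\{b,c}\{a,c} has moves =b=> n3
  n2 = rec X. a.b.0\{b,c}\{a,c} + a.X has moves =a=> n1, =a=> n2
  n3 = 0\{b,c}\{a,c} has moves ∅
Bisimilarity quotient blocks:
  B0 = {m0, n0, n2}
  B1 = {m1, n1}
  B2 = {m2, n3}
m0 ∈ B0, n0 ∈ B0 → same block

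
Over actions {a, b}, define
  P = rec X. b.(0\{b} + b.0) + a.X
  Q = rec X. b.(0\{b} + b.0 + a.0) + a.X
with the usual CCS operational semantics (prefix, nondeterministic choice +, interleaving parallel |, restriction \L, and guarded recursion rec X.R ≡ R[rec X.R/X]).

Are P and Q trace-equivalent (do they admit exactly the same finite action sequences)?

traces(P) ≠ traces(Q) — witness ⟨ba⟩

LTS(P): 3 reachable states
  u0 = rec X. b.(0\{b} + b.0) + a.X :: —a→ u0, —b→ u1
  u1 = 0\{b} + b.0 :: —b→ u2
  u2 = 0 :: ∅
LTS(Q): 3 reachable states
  v0 = rec X. b.(0\{b} + b.0 + a.0) + a.X :: —a→ v0, —b→ v1
  v1 = 0\{b} + b.0 + a.0 :: —a→ v2, —b→ v2
  v2 = 0 :: ∅
Run σ = ⟨ba⟩ on Q: start {v0}
  after b @ step 1: {v1}
  after a @ step 2: {v2}
  ✓ Q
Run σ = ⟨ba⟩ on P: start {u0}
  after b @ step 1: {u1}
  after a @ step 2: ∅  — P cannot continue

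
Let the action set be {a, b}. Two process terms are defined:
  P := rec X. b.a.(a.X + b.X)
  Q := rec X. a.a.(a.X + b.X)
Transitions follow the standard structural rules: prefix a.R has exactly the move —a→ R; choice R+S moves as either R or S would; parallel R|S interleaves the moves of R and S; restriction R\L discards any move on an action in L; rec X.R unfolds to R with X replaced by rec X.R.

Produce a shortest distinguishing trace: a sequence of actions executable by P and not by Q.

LTS(P): 3 reachable states
  m0 = rec X. b.a.(a.X + b.X) :: =b=> m1
  m1 = a.(a.(rec X. b.a.(a.X + b.X)) + b.(rec X. b.a.(a.X + b.X))) :: =a=> m2
  m2 = a.(rec X. b.a.(a.X + b.X)) + b.(rec X. b.a.(a.X + b.X)) :: =a=> m0, =b=> m0
LTS(Q): 3 reachable states
  n0 = rec X. a.a.(a.X + b.X) :: =a=> n1
  n1 = a.(a.(rec X. a.a.(a.X + b.X)) + b.(rec X. a.a.(a.X + b.X))) :: =a=> n2
  n2 = a.(rec X. a.a.(a.X + b.X)) + b.(rec X. a.a.(a.X + b.X)) :: =a=> n0, =b=> n0
Run σ = ⟨b⟩ on P: start {m0}
  [1] b ⇒ {m1}
  — P admits the full trace.
Run σ = ⟨b⟩ on Q: start {n0}
  [1] b ⇒ ∅ (Q stuck)

b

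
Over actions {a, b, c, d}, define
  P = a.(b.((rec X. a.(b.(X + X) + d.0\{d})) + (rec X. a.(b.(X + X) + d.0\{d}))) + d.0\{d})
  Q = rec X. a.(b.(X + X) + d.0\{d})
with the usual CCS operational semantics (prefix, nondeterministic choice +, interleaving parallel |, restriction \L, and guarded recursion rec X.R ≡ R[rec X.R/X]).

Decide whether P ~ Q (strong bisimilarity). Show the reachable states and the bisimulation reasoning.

YES

Reachable graph of P (4 states):
  u0 = a.(b.((rec X. a.(b.(X + X) + d.0\{d})) + (rec X. a.(b.(X + X) + d.0\{d}))) + d.0\{d}) | --a--▸ u1
  u1 = b.((rec X. a.(b.(X + X) + d.0\{d})) + (rec X. a.(b.(X + X) + d.0\{d}))) + d.0\{d} | --b--▸ u2, --d--▸ u3
  u2 = (rec X. a.(b.(X + X) + d.0\{d})) + (rec X. a.(b.(X + X) + d.0\{d})) | --a--▸ u1
  u3 = 0\{d} | ·
Reachable graph of Q (4 states):
  v0 = rec X. a.(b.(X + X) + d.0\{d}) | --a--▸ v1
  v1 = b.((rec X. a.(b.(X + X) + d.0\{d})) + (rec X. a.(b.(X + X) + d.0\{d}))) + d.0\{d} | --b--▸ v2, --d--▸ v3
  v2 = (rec X. a.(b.(X + X) + d.0\{d})) + (rec X. a.(b.(X + X) + d.0\{d})) | --a--▸ v1
  v3 = 0\{d} | ·
Partition-refinement fixed point:
  B0 = {u0, u2, v0, v2}
  B1 = {u1, v1}
  B2 = {u3, v3}
u0 ∈ B0, v0 ∈ B0 → same block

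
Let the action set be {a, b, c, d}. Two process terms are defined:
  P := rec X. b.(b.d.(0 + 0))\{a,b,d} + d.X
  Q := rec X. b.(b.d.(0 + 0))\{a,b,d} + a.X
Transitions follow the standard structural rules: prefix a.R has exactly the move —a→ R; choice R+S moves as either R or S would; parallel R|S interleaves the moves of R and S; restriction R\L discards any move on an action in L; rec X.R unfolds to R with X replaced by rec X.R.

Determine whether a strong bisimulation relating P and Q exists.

NO

Reachable graph of P (2 states):
  p0 = rec X. b.(b.d.(0 + 0))\{a,b,d} + d.X :: -b-> p1, -d-> p0
  p1 = (b.d.(0 + 0))\{a,b,d} :: ∅
Reachable graph of Q (2 states):
  q0 = rec X. b.(b.d.(0 + 0))\{a,b,d} + a.X :: -a-> q0, -b-> q1
  q1 = (b.d.(0 + 0))\{a,b,d} :: ∅
Partition-refinement fixed point:
  B0 = {p0}
  B1 = {p1, q1}
  B2 = {q0}
p0 ∈ B0, q0 ∈ B2 → different blocks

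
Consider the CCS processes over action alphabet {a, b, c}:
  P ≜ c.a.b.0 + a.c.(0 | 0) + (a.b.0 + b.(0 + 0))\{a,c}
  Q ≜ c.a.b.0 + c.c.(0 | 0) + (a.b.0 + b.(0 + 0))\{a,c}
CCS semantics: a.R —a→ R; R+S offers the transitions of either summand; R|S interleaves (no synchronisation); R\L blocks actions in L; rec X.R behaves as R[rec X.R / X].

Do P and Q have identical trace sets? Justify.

Reachable graph of P (7 states):
  s0 = c.a.b.0 + a.c.(0 | 0) + (a.b.0 + b.(0 + 0))\{a,c} has moves ··a··> s1, ··b··> s2, ··c··> s3
  s1 = c.(0 | 0) has moves ··c··> s4
  s2 = (0 + 0)\{a,c} has moves (no moves)
  s3 = a.b.0 has moves ··a··> s5
  s4 = 0 | 0 has moves (no moves)
  s5 = b.0 has moves ··b··> s6
  s6 = 0 has moves (no moves)
Reachable graph of Q (7 states):
  t0 = c.a.b.0 + c.c.(0 | 0) + (a.b.0 + b.(0 + 0))\{a,c} has moves ··b··> t1, ··c··> t2, ··c··> t3
  t1 = (0 + 0)\{a,c} has moves (no moves)
  t2 = a.b.0 has moves ··a··> t4
  t3 = c.(0 | 0) has moves ··c··> t5
  t4 = b.0 has moves ··b··> t6
  t5 = 0 | 0 has moves (no moves)
  t6 = 0 has moves (no moves)
Executing a from P (initial set {s0}):
  step 1 (a): {s1}
  — P admits the full trace.
Executing a from Q (initial set {t0}):
  step 1 (a): no successor for Q

trace-distinct — witness ⟨a⟩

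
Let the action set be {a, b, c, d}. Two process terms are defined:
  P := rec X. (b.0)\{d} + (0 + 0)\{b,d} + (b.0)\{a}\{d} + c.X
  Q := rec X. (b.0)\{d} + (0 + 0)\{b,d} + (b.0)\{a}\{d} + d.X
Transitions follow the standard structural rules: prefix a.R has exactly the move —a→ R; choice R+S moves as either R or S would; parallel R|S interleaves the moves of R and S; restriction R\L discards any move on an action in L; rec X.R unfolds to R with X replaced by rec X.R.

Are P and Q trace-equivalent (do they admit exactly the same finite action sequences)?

trace-distinct — witness ⟨c⟩

LTS(P): 3 reachable states
  u0 = rec X. (b.0)\{d} + (0 + 0)\{b,d} + (b.0)\{a}\{d} + c.X ⊢ ··b··> u1, ··b··> u2, ··c··> u0
  u1 = 0\{a}\{d} ⊢ ·
  u2 = 0\{d} ⊢ ·
LTS(Q): 3 reachable states
  v0 = rec X. (b.0)\{d} + (0 + 0)\{b,d} + (b.0)\{a}\{d} + d.X ⊢ ··b··> v1, ··b··> v2, ··d··> v0
  v1 = 0\{a}\{d} ⊢ ·
  v2 = 0\{d} ⊢ ·
Executing c from P (initial set {u0}):
  after c @ step 1: {u0}
  ✓ P
Executing c from Q (initial set {v0}):
  after c @ step 1: ∅  — Q cannot continue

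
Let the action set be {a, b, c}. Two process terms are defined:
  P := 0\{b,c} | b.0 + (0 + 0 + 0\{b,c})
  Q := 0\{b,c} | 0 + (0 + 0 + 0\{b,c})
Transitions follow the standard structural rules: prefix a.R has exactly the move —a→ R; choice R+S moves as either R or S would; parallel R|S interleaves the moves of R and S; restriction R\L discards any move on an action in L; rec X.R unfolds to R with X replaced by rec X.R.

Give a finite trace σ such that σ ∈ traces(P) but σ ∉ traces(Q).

LTS(P): 2 reachable states
  u0 = 0\{b,c} | b.0 + (0 + 0 + 0\{b,c}) has moves —b→ u1
  u1 = 0\{b,c} | 0 has moves deadlocked
LTS(Q): 1 reachable states
  v0 = 0\{b,c} | 0 + (0 + 0 + 0\{b,c}) has moves deadlocked
Run σ = ⟨b⟩ on P: start {u0}
  step 1 (b): {u1}
  ✓ P
Run σ = ⟨b⟩ on Q: start {v0}
  step 1 (b): ∅ (Q stuck)

b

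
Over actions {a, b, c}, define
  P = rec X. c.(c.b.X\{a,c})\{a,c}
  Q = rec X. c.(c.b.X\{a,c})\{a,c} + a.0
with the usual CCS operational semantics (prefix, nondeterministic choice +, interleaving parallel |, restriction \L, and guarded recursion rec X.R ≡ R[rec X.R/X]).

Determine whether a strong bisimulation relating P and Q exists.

NO

LTS(P): 2 reachable states
  p0 = rec X. c.(c.b.X\{a,c})\{a,c} :: —c→ p1
  p1 = (c.b.(rec X. c.(c.b.X\{a,c})\{a,c})\{a,c})\{a,c} :: stopped
LTS(Q): 3 reachable states
  q0 = rec X. c.(c.b.X\{a,c})\{a,c} + a.0 :: —a→ q1, —c→ q2
  q1 = 0 :: stopped
  q2 = (c.b.(rec X. c.(c.b.X\{a,c})\{a,c} + a.0)\{a,c})\{a,c} :: stopped
Partition-refinement fixed point:
  B0 = {p0}
  B1 = {p1, q1, q2}
  B2 = {q0}
p0 ∈ B0, q0 ∈ B2 → different blocks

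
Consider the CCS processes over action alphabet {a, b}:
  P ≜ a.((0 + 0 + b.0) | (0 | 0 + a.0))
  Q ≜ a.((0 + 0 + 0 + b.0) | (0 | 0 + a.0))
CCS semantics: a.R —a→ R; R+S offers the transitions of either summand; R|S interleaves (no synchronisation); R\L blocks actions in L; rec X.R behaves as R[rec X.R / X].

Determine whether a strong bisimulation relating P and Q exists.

P's transition system — 5 states:
  p0 = a.((0 + 0 + b.0) | (0 | 0 + a.0)) ⊢ --a--▸ p1
  p1 = (0 + 0 + b.0) | (0 | 0 + a.0) ⊢ --a--▸ p2, --b--▸ p3
  p2 = (0 + 0 + b.0) | 0 ⊢ --b--▸ p4
  p3 = 0 | (0 | 0 + a.0) ⊢ --a--▸ p4
  p4 = 0 | 0 ⊢ ·
Q's transition system — 5 states:
  q0 = a.((0 + 0 + 0 + b.0) | (0 | 0 + a.0)) ⊢ --a--▸ q1
  q1 = (0 + 0 + 0 + b.0) | (0 | 0 + a.0) ⊢ --a--▸ q2, --b--▸ q3
  q2 = (0 + 0 + 0 + b.0) | 0 ⊢ --b--▸ q4
  q3 = 0 | (0 | 0 + a.0) ⊢ --a--▸ q4
  q4 = 0 | 0 ⊢ ·
Coarsest stable partition (strong bisimilarity classes):
  B0 = {p0, q0}
  B1 = {p1, q1}
  B2 = {p2, q2}
  B3 = {p4, q4}
  B4 = {p3, q3}
p0 ∈ B0, q0 ∈ B0 → same block

YES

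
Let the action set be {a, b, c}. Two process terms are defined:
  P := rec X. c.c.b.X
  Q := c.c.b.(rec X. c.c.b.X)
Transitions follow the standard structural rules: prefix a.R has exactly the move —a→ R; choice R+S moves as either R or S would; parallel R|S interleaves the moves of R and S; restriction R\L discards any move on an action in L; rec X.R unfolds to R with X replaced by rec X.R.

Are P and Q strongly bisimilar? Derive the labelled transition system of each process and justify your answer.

Reachable graph of P (3 states):
  p0 = rec X. c.c.b.X | =c=> p1
  p1 = c.b.(rec X. c.c.b.X) | =c=> p2
  p2 = b.(rec X. c.c.b.X) | =b=> p0
Reachable graph of Q (4 states):
  q0 = c.c.b.(rec X. c.c.b.X) | =c=> q1
  q1 = c.b.(rec X. c.c.b.X) | =c=> q2
  q2 = b.(rec X. c.c.b.X) | =b=> q3
  q3 = rec X. c.c.b.X | =c=> q1
Bisimilarity quotient blocks:
  B0 = {p0, q0, q3}
  B1 = {p1, q1}
  B2 = {p2, q2}
p0 ∈ B0, q0 ∈ B0 → same block

P ~ Q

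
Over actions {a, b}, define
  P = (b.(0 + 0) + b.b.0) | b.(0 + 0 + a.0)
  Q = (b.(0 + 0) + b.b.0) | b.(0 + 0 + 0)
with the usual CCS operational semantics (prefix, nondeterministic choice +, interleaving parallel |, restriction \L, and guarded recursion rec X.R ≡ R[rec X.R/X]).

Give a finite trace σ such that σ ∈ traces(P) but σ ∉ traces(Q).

ba

LTS(P): 12 reachable states
  p0 = (b.(0 + 0) + b.b.0) | b.(0 + 0 + a.0) → =b=> p1, =b=> p2, =b=> p3
  p1 = (0 + 0) | b.(0 + 0 + a.0) → =b=> p4
  p2 = (b.(0 + 0) + b.b.0) | (0 + 0 + a.0) → =a=> p5, =b=> p4, =b=> p6
  p3 = b.0 | b.(0 + 0 + a.0) → =b=> p6, =b=> p7
  p4 = (0 + 0) | (0 + 0 + a.0) → =a=> p8
  p5 = (b.(0 + 0) + b.b.0) | 0 → =b=> p8, =b=> p9
  p6 = b.0 | (0 + 0 + a.0) → =a=> p9, =b=> p10
  p7 = 0 | b.(0 + 0 + a.0) → =b=> p10
  p8 = (0 + 0) | 0 → ·
  p9 = b.0 | 0 → =b=> p11
  p10 = 0 | (0 + 0 + a.0) → =a=> p11
  p11 = 0 | 0 → ·
LTS(Q): 8 reachable states
  q0 = (b.(0 + 0) + b.b.0) | b.(0 + 0 + 0) → =b=> q1, =b=> q2, =b=> q3
  q1 = (0 + 0) | b.(0 + 0 + 0) → =b=> q4
  q2 = (b.(0 + 0) + b.b.0) | (0 + 0 + 0) → =b=> q4, =b=> q5
  q3 = b.0 | b.(0 + 0 + 0) → =b=> q5, =b=> q6
  q4 = (0 + 0) | (0 + 0 + 0) → ·
  q5 = b.0 | (0 + 0 + 0) → =b=> q7
  q6 = 0 | b.(0 + 0 + 0) → =b=> q7
  q7 = 0 | (0 + 0 + 0) → ·
Run σ = ⟨ba⟩ on P: start {p0}
  after b @ step 1: {p1, p2, p3}
  after a @ step 2: {p5}
  — P admits the full trace.
Run σ = ⟨ba⟩ on Q: start {q0}
  after b @ step 1: {q1, q2, q3}
  after a @ step 2: ∅ (Q stuck)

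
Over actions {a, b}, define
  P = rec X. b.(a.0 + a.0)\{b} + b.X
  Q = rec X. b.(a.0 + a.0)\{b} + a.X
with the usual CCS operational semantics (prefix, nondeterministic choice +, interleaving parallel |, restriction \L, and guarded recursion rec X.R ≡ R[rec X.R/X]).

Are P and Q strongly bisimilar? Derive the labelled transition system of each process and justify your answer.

P ≁ Q

Reachable graph of P (3 states):
  p0 = rec X. b.(a.0 + a.0)\{b} + b.X ⊢ —b→ p0, —b→ p1
  p1 = (a.0 + a.0)\{b} ⊢ —a→ p2
  p2 = 0\{b} ⊢ ·
Reachable graph of Q (3 states):
  q0 = rec X. b.(a.0 + a.0)\{b} + a.X ⊢ —a→ q0, —b→ q1
  q1 = (a.0 + a.0)\{b} ⊢ —a→ q2
  q2 = 0\{b} ⊢ ·
Bisimilarity quotient blocks:
  B0 = {p0}
  B1 = {p1, q1}
  B2 = {p2, q2}
  B3 = {q0}
p0 ∈ B0, q0 ∈ B3 → different blocks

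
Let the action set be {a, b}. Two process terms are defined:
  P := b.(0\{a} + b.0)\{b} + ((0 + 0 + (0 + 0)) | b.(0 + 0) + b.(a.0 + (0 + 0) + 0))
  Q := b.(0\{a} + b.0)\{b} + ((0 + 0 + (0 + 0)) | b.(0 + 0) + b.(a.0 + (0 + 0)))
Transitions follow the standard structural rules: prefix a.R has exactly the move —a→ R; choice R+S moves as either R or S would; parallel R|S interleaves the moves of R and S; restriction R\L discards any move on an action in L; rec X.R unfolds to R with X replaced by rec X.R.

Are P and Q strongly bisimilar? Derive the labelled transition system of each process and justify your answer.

P's transition system — 5 states:
  u0 = b.(0\{a} + b.0)\{b} + ((0 + 0 + (0 + 0)) | b.(0 + 0) + b.(a.0 + (0 + 0) + 0)) ⊢ ··b··> u1, ··b··> u2, ··b··> u3
  u1 = (0 + 0 + (0 + 0)) | (0 + 0) ⊢ deadlocked
  u2 = (0\{a} + b.0)\{b} ⊢ deadlocked
  u3 = a.0 + (0 + 0) + 0 ⊢ ··a··> u4
  u4 = 0 ⊢ deadlocked
Q's transition system — 5 states:
  v0 = b.(0\{a} + b.0)\{b} + ((0 + 0 + (0 + 0)) | b.(0 + 0) + b.(a.0 + (0 + 0))) ⊢ ··b··> v1, ··b··> v2, ··b··> v3
  v1 = (0 + 0 + (0 + 0)) | (0 + 0) ⊢ deadlocked
  v2 = (0\{a} + b.0)\{b} ⊢ deadlocked
  v3 = a.0 + (0 + 0) ⊢ ··a··> v4
  v4 = 0 ⊢ deadlocked
Coarsest stable partition (strong bisimilarity classes):
  B0 = {u0, v0}
  B1 = {u1, u2, u4, v1, v2, v4}
  B2 = {u3, v3}
u0 ∈ B0, v0 ∈ B0 → same block

P ~ Q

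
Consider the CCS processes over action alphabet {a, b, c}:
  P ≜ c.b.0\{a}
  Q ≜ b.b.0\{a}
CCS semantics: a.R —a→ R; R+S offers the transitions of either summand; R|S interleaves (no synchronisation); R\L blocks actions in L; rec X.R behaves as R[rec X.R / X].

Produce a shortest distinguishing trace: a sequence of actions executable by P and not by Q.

c

Reachable graph of P (3 states):
  p0 = c.b.0\{a} has moves =c=> p1
  p1 = b.0\{a} has moves =b=> p2
  p2 = 0\{a} has moves ∅
Reachable graph of Q (3 states):
  q0 = b.b.0\{a} has moves =b=> q1
  q1 = b.0\{a} has moves =b=> q2
  q2 = 0\{a} has moves ∅
Executing c from P (initial set {p0}):
  [1] c ⇒ {p1}
  ✓ P
Executing c from Q (initial set {q0}):
  [1] c ⇒ no successor for Q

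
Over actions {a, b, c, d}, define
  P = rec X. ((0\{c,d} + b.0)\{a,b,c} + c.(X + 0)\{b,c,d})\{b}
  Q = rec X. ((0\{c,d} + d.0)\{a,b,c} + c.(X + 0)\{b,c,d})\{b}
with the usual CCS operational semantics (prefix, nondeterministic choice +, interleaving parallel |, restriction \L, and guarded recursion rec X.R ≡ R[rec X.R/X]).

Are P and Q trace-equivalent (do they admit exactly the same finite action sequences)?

P's transition system — 2 states:
  p0 = rec X. ((0\{c,d} + b.0)\{a,b,c} + c.(X + 0)\{b,c,d})\{b} ⊢ ··c··> p1
  p1 = ((rec X. ((0\{c,d} + b.0)\{a,b,c} + c.(X + 0)\{b,c,d})\{b}) + 0)\{b,c,d}\{b} ⊢ ·
Q's transition system — 3 states:
  q0 = rec X. ((0\{c,d} + d.0)\{a,b,c} + c.(X + 0)\{b,c,d})\{b} ⊢ ··c··> q1, ··d··> q2
  q1 = ((rec X. ((0\{c,d} + d.0)\{a,b,c} + c.(X + 0)\{b,c,d})\{b}) + 0)\{b,c,d}\{b} ⊢ ·
  q2 = 0\{a,b,c}\{b} ⊢ ·
Executing d from Q (initial set {q0}):
  [1] d ⇒ {q2}
  — Q admits the full trace.
Executing d from P (initial set {p0}):
  [1] d ⇒ ∅  — P cannot continue

trace-distinct — witness ⟨d⟩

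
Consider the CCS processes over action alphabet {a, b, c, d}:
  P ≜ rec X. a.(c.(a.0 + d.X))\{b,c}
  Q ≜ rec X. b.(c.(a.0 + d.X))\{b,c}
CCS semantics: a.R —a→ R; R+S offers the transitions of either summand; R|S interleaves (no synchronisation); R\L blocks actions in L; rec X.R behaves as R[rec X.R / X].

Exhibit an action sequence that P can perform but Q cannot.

a

Reachable graph of P (2 states):
  m0 = rec X. a.(c.(a.0 + d.X))\{b,c} has moves —a→ m1
  m1 = (c.(a.0 + d.(rec X. a.(c.(a.0 + d.X))\{b,c})))\{b,c} has moves stopped
Reachable graph of Q (2 states):
  n0 = rec X. b.(c.(a.0 + d.X))\{b,c} has moves —b→ n1
  n1 = (c.(a.0 + d.(rec X. b.(c.(a.0 + d.X))\{b,c})))\{b,c} has moves stopped
Run σ = ⟨a⟩ on P: start {m0}
  [1] a ⇒ {m1}
  P completes σ.
Run σ = ⟨a⟩ on Q: start {n0}
  [1] a ⇒ ∅  — Q cannot continue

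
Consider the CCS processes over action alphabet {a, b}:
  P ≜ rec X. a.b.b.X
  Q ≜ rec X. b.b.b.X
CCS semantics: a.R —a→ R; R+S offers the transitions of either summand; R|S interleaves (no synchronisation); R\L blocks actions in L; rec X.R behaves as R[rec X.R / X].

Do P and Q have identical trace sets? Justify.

P's transition system — 3 states:
  p0 = rec X. a.b.b.X → —a→ p1
  p1 = b.b.(rec X. a.b.b.X) → —b→ p2
  p2 = b.(rec X. a.b.b.X) → —b→ p0
Q's transition system — 3 states:
  q0 = rec X. b.b.b.X → —b→ q1
  q1 = b.b.(rec X. b.b.b.X) → —b→ q2
  q2 = b.(rec X. b.b.b.X) → —b→ q0
Trace ⟨a⟩ through P, begin at {p0}:
  after a @ step 1: {p1}
  — P admits the full trace.
Trace ⟨a⟩ through Q, begin at {q0}:
  after a @ step 1: ∅  — Q cannot continue

traces(P) ≠ traces(Q) — witness ⟨a⟩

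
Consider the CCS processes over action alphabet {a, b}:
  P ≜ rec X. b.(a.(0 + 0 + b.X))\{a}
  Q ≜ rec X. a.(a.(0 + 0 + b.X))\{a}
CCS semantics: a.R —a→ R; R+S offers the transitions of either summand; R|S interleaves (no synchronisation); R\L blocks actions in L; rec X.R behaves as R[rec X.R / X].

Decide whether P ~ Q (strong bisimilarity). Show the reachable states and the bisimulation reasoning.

P's transition system — 2 states:
  u0 = rec X. b.(a.(0 + 0 + b.X))\{a} :: -b-> u1
  u1 = (a.(0 + 0 + b.(rec X. b.(a.(0 + 0 + b.X))\{a})))\{a} :: deadlocked
Q's transition system — 2 states:
  v0 = rec X. a.(a.(0 + 0 + b.X))\{a} :: -a-> v1
  v1 = (a.(0 + 0 + b.(rec X. a.(a.(0 + 0 + b.X))\{a})))\{a} :: deadlocked
Bisimilarity quotient blocks:
  B0 = {u0}
  B1 = {u1, v1}
  B2 = {v0}
u0 ∈ B0, v0 ∈ B2 → different blocks

not bisimilar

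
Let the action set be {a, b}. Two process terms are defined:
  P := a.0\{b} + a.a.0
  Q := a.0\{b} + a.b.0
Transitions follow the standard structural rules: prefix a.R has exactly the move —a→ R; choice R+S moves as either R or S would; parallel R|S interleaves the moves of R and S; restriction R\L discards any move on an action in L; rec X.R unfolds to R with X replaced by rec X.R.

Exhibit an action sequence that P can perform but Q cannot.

aa

P's transition system — 4 states:
  p0 = a.0\{b} + a.a.0 → =a=> p1, =a=> p2
  p1 = 0\{b} → ·
  p2 = a.0 → =a=> p3
  p3 = 0 → ·
Q's transition system — 4 states:
  q0 = a.0\{b} + a.b.0 → =a=> q1, =a=> q2
  q1 = 0\{b} → ·
  q2 = b.0 → =b=> q3
  q3 = 0 → ·
Trace ⟨aa⟩ through P, begin at {p0}:
  step 1 (a): {p1, p2}
  step 2 (a): {p3}
  — P admits the full trace.
Trace ⟨aa⟩ through Q, begin at {q0}:
  step 1 (a): {q1, q2}
  step 2 (a): ∅ (Q stuck)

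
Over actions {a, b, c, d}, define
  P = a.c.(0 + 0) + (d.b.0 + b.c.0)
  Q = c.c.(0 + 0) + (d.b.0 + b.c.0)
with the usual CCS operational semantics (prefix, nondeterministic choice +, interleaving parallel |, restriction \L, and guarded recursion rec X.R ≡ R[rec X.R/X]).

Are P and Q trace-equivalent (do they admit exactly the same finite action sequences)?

trace-distinct — witness ⟨a⟩

Reachable graph of P (6 states):
  m0 = a.c.(0 + 0) + (d.b.0 + b.c.0) ⊢ -a-> m1, -b-> m2, -d-> m3
  m1 = c.(0 + 0) ⊢ -c-> m4
  m2 = c.0 ⊢ -c-> m5
  m3 = b.0 ⊢ -b-> m5
  m4 = 0 + 0 ⊢ ∅
  m5 = 0 ⊢ ∅
Reachable graph of Q (6 states):
  n0 = c.c.(0 + 0) + (d.b.0 + b.c.0) ⊢ -b-> n1, -c-> n2, -d-> n3
  n1 = c.0 ⊢ -c-> n4
  n2 = c.(0 + 0) ⊢ -c-> n5
  n3 = b.0 ⊢ -b-> n4
  n4 = 0 ⊢ ∅
  n5 = 0 + 0 ⊢ ∅
Executing a from P (initial set {m0}):
  [1] a ⇒ {m1}
  ✓ P
Executing a from Q (initial set {n0}):
  [1] a ⇒ ∅ (Q stuck)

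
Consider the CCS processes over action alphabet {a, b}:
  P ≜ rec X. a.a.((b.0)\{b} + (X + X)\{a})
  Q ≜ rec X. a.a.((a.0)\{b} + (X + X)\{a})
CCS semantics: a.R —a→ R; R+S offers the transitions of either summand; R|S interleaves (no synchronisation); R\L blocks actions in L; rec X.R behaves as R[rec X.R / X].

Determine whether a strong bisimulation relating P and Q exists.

NO

LTS(P): 3 reachable states
  s0 = rec X. a.a.((b.0)\{b} + (X + X)\{a}) :: -a-> s1
  s1 = a.((b.0)\{b} + ((rec X. a.a.((b.0)\{b} + (X + X)\{a})) + (rec X. a.a.((b.0)\{b} + (X + X)\{a})))\{a}) :: -a-> s2
  s2 = (b.0)\{b} + ((rec X. a.a.((b.0)\{b} + (X + X)\{a})) + (rec X. a.a.((b.0)\{b} + (X + X)\{a})))\{a} :: deadlocked
LTS(Q): 4 reachable states
  t0 = rec X. a.a.((a.0)\{b} + (X + X)\{a}) :: -a-> t1
  t1 = a.((a.0)\{b} + ((rec X. a.a.((a.0)\{b} + (X + X)\{a})) + (rec X. a.a.((a.0)\{b} + (X + X)\{a})))\{a}) :: -a-> t2
  t2 = (a.0)\{b} + ((rec X. a.a.((a.0)\{b} + (X + X)\{a})) + (rec X. a.a.((a.0)\{b} + (X + X)\{a})))\{a} :: -a-> t3
  t3 = 0\{b} :: deadlocked
Partition-refinement fixed point:
  B0 = {s0, t1}
  B1 = {s1, t2}
  B2 = {s2, t3}
  B3 = {t0}
s0 ∈ B0, t0 ∈ B3 → different blocks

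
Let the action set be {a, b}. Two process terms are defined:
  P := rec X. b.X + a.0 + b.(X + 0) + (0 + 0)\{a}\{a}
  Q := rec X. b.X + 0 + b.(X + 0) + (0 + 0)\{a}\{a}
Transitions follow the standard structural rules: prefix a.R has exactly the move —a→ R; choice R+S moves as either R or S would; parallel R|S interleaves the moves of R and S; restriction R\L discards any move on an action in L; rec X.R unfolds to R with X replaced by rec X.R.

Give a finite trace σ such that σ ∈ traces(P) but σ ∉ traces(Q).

LTS(P): 3 reachable states
  m0 = rec X. b.X + a.0 + b.(X + 0) + (0 + 0)\{a}\{a} has moves ··a··> m1, ··b··> m0, ··b··> m2
  m1 = 0 has moves stopped
  m2 = (rec X. b.X + a.0 + b.(X + 0) + (0 + 0)\{a}\{a}) + 0 has moves ··a··> m1, ··b··> m0, ··b··> m2
LTS(Q): 2 reachable states
  n0 = rec X. b.X + 0 + b.(X + 0) + (0 + 0)\{a}\{a} has moves ··b··> n0, ··b··> n1
  n1 = (rec X. b.X + 0 + b.(X + 0) + (0 + 0)\{a}\{a}) + 0 has moves ··b··> n0, ··b··> n1
Trace ⟨a⟩ through P, begin at {m0}:
  [1] a ⇒ {m1}
  ✓ P
Trace ⟨a⟩ through Q, begin at {n0}:
  [1] a ⇒ ∅ (Q stuck)

a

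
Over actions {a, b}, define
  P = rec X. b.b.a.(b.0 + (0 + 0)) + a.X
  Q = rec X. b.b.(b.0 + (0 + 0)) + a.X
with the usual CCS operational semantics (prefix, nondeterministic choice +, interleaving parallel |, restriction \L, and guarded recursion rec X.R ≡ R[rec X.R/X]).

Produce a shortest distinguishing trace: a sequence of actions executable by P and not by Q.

bba

Reachable graph of P (5 states):
  p0 = rec X. b.b.a.(b.0 + (0 + 0)) + a.X :: --a--▸ p0, --b--▸ p1
  p1 = b.a.(b.0 + (0 + 0)) :: --b--▸ p2
  p2 = a.(b.0 + (0 + 0)) :: --a--▸ p3
  p3 = b.0 + (0 + 0) :: --b--▸ p4
  p4 = 0 :: stopped
Reachable graph of Q (4 states):
  q0 = rec X. b.b.(b.0 + (0 + 0)) + a.X :: --a--▸ q0, --b--▸ q1
  q1 = b.(b.0 + (0 + 0)) :: --b--▸ q2
  q2 = b.0 + (0 + 0) :: --b--▸ q3
  q3 = 0 :: stopped
Run σ = ⟨bba⟩ on P: start {p0}
  [1] b ⇒ {p1}
  [2] b ⇒ {p2}
  [3] a ⇒ {p3}
  — P admits the full trace.
Run σ = ⟨bba⟩ on Q: start {q0}
  [1] b ⇒ {q1}
  [2] b ⇒ {q2}
  [3] a ⇒ no successor for Q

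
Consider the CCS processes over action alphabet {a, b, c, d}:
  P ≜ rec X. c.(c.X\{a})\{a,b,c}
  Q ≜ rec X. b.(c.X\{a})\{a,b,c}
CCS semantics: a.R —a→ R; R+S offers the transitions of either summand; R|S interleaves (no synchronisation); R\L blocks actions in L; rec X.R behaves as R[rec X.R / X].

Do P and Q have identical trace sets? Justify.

traces(P) ≠ traces(Q) — witness ⟨c⟩

LTS(P): 2 reachable states
  m0 = rec X. c.(c.X\{a})\{a,b,c} | -c-> m1
  m1 = (c.(rec X. c.(c.X\{a})\{a,b,c})\{a})\{a,b,c} | ∅
LTS(Q): 2 reachable states
  n0 = rec X. b.(c.X\{a})\{a,b,c} | -b-> n1
  n1 = (c.(rec X. b.(c.X\{a})\{a,b,c})\{a})\{a,b,c} | ∅
Executing c from P (initial set {m0}):
  step 1 (c): {m1}
  P completes σ.
Executing c from Q (initial set {n0}):
  step 1 (c): ∅ (Q stuck)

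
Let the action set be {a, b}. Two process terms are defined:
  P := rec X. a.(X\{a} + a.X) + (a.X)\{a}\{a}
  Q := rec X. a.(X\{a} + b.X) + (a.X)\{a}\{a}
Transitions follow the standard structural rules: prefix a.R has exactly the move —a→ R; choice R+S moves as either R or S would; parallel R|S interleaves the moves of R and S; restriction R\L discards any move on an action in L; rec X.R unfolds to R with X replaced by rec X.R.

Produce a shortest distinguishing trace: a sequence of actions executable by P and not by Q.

LTS(P): 2 reachable states
  p0 = rec X. a.(X\{a} + a.X) + (a.X)\{a}\{a} → =a=> p1
  p1 = (rec X. a.(X\{a} + a.X) + (a.X)\{a}\{a})\{a} + a.(rec X. a.(X\{a} + a.X) + (a.X)\{a}\{a}) → =a=> p0
LTS(Q): 2 reachable states
  q0 = rec X. a.(X\{a} + b.X) + (a.X)\{a}\{a} → =a=> q1
  q1 = (rec X. a.(X\{a} + b.X) + (a.X)\{a}\{a})\{a} + b.(rec X. a.(X\{a} + b.X) + (a.X)\{a}\{a}) → =b=> q0
Executing aa from P (initial set {p0}):
  [1] a ⇒ {p1}
  [2] a ⇒ {p0}
  — P admits the full trace.
Executing aa from Q (initial set {q0}):
  [1] a ⇒ {q1}
  [2] a ⇒ ∅ (Q stuck)

aa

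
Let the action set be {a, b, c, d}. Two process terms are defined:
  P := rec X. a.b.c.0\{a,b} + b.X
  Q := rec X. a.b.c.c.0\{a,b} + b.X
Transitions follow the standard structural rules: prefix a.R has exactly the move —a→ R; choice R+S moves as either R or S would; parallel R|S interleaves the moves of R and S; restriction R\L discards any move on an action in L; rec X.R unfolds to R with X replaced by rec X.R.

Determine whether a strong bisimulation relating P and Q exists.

not bisimilar

LTS(P): 4 reachable states
  m0 = rec X. a.b.c.0\{a,b} + b.X → =a=> m1, =b=> m0
  m1 = b.c.0\{a,b} → =b=> m2
  m2 = c.0\{a,b} → =c=> m3
  m3 = 0\{a,b} → ·
LTS(Q): 5 reachable states
  n0 = rec X. a.b.c.c.0\{a,b} + b.X → =a=> n1, =b=> n0
  n1 = b.c.c.0\{a,b} → =b=> n2
  n2 = c.c.0\{a,b} → =c=> n3
  n3 = c.0\{a,b} → =c=> n4
  n4 = 0\{a,b} → ·
Bisimilarity quotient blocks:
  B0 = {m0}
  B1 = {m1}
  B2 = {m2, n3}
  B3 = {m3, n4}
  B4 = {n0}
  B5 = {n1}
  B6 = {n2}
m0 ∈ B0, n0 ∈ B4 → different blocks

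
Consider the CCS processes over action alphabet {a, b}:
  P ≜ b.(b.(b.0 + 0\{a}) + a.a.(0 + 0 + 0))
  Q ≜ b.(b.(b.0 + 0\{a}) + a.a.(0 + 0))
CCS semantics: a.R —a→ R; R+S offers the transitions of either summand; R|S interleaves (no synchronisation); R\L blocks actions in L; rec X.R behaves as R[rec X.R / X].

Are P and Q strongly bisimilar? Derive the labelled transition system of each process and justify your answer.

Reachable graph of P (6 states):
  p0 = b.(b.(b.0 + 0\{a}) + a.a.(0 + 0 + 0)) | --b--▸ p1
  p1 = b.(b.0 + 0\{a}) + a.a.(0 + 0 + 0) | --a--▸ p2, --b--▸ p3
  p2 = a.(0 + 0 + 0) | --a--▸ p4
  p3 = b.0 + 0\{a} | --b--▸ p5
  p4 = 0 + 0 + 0 | ·
  p5 = 0 | ·
Reachable graph of Q (6 states):
  q0 = b.(b.(b.0 + 0\{a}) + a.a.(0 + 0)) | --b--▸ q1
  q1 = b.(b.0 + 0\{a}) + a.a.(0 + 0) | --a--▸ q2, --b--▸ q3
  q2 = a.(0 + 0) | --a--▸ q4
  q3 = b.0 + 0\{a} | --b--▸ q5
  q4 = 0 + 0 | ·
  q5 = 0 | ·
Bisimilarity quotient blocks:
  B0 = {p0, q0}
  B1 = {p1, q1}
  B2 = {p3, q3}
  B3 = {p4, p5, q4, q5}
  B4 = {p2, q2}
p0 ∈ B0, q0 ∈ B0 → same block

bisimilar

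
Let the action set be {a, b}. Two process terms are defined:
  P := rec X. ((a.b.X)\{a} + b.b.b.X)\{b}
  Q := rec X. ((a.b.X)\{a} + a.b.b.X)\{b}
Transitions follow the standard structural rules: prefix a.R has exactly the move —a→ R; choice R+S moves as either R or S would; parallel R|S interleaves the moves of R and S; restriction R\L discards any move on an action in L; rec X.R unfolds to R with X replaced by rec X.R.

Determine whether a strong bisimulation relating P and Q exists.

Reachable graph of P (1 states):
  m0 = rec X. ((a.b.X)\{a} + b.b.b.X)\{b} has moves stopped
Reachable graph of Q (2 states):
  n0 = rec X. ((a.b.X)\{a} + a.b.b.X)\{b} has moves -a-> n1
  n1 = (b.b.(rec X. ((a.b.X)\{a} + a.b.b.X)\{b}))\{b} has moves stopped
Coarsest stable partition (strong bisimilarity classes):
  B0 = {m0, n1}
  B1 = {n0}
m0 ∈ B0, n0 ∈ B1 → different blocks

NO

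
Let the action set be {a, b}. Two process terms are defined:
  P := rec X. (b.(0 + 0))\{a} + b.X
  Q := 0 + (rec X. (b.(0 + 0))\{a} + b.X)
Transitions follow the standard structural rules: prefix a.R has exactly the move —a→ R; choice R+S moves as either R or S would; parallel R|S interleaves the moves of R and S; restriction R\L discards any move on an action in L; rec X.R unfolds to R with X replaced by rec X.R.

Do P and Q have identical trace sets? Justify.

YES

P's transition system — 2 states:
  s0 = rec X. (b.(0 + 0))\{a} + b.X | —b→ s0, —b→ s1
  s1 = (0 + 0)\{a} | ·
Q's transition system — 3 states:
  t0 = 0 + (rec X. (b.(0 + 0))\{a} + b.X) | —b→ t1, —b→ t2
  t1 = (0 + 0)\{a} | ·
  t2 = rec X. (b.(0 + 0))\{a} + b.X | —b→ t1, —b→ t2
Bisimilarity quotient blocks:
  B0 = {s0, t0, t2}
  B1 = {s1, t1}
s0 ∈ B0, t0 ∈ B0 → same block
Bisimilar ⇒ trace-equivalent.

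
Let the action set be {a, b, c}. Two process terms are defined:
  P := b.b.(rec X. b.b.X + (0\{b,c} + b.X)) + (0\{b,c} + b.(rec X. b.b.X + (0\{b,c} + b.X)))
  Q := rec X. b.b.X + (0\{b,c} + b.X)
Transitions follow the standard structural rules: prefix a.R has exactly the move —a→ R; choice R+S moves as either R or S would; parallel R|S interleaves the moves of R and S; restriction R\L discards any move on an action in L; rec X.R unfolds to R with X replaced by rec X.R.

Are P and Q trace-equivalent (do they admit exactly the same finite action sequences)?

YES

LTS(P): 3 reachable states
  u0 = b.b.(rec X. b.b.X + (0\{b,c} + b.X)) + (0\{b,c} + b.(rec X. b.b.X + (0\{b,c} + b.X))) | --b--▸ u1, --b--▸ u2
  u1 = b.(rec X. b.b.X + (0\{b,c} + b.X)) | --b--▸ u2
  u2 = rec X. b.b.X + (0\{b,c} + b.X) | --b--▸ u1, --b--▸ u2
LTS(Q): 2 reachable states
  v0 = rec X. b.b.X + (0\{b,c} + b.X) | --b--▸ v0, --b--▸ v1
  v1 = b.(rec X. b.b.X + (0\{b,c} + b.X)) | --b--▸ v0
Coarsest stable partition (strong bisimilarity classes):
  B0 = {u0, u1, u2, v0, v1}
u0 ∈ B0, v0 ∈ B0 → same block
Bisimilar ⇒ trace-equivalent.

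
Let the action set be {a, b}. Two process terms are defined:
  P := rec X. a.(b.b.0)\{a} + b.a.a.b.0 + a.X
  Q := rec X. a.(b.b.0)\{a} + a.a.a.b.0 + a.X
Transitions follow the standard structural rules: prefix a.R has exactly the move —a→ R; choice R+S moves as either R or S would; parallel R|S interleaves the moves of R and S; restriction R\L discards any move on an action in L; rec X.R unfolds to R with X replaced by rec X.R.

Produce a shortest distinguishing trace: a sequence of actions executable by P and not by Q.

LTS(P): 8 reachable states
  p0 = rec X. a.(b.b.0)\{a} + b.a.a.b.0 + a.X | -a-> p0, -a-> p1, -b-> p2
  p1 = (b.b.0)\{a} | -b-> p3
  p2 = a.a.b.0 | -a-> p4
  p3 = (b.0)\{a} | -b-> p5
  p4 = a.b.0 | -a-> p6
  p5 = 0\{a} | deadlocked
  p6 = b.0 | -b-> p7
  p7 = 0 | deadlocked
LTS(Q): 8 reachable states
  q0 = rec X. a.(b.b.0)\{a} + a.a.a.b.0 + a.X | -a-> q0, -a-> q1, -a-> q2
  q1 = (b.b.0)\{a} | -b-> q3
  q2 = a.a.b.0 | -a-> q4
  q3 = (b.0)\{a} | -b-> q5
  q4 = a.b.0 | -a-> q6
  q5 = 0\{a} | deadlocked
  q6 = b.0 | -b-> q7
  q7 = 0 | deadlocked
Trace ⟨b⟩ through P, begin at {p0}:
  step 1 (b): {p2}
  — P admits the full trace.
Trace ⟨b⟩ through Q, begin at {q0}:
  step 1 (b): ∅  — Q cannot continue

b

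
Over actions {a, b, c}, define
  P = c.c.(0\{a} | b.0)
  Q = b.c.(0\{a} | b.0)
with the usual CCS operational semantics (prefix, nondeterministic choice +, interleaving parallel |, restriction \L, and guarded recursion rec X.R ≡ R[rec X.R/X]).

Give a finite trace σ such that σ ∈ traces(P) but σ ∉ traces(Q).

LTS(P): 4 reachable states
  p0 = c.c.(0\{a} | b.0) → ··c··> p1
  p1 = c.(0\{a} | b.0) → ··c··> p2
  p2 = 0\{a} | b.0 → ··b··> p3
  p3 = 0\{a} | 0 → (no moves)
LTS(Q): 4 reachable states
  q0 = b.c.(0\{a} | b.0) → ··b··> q1
  q1 = c.(0\{a} | b.0) → ··c··> q2
  q2 = 0\{a} | b.0 → ··b··> q3
  q3 = 0\{a} | 0 → (no moves)
Executing c from P (initial set {p0}):
  after c @ step 1: {p1}
  — P admits the full trace.
Executing c from Q (initial set {q0}):
  after c @ step 1: no successor for Q

c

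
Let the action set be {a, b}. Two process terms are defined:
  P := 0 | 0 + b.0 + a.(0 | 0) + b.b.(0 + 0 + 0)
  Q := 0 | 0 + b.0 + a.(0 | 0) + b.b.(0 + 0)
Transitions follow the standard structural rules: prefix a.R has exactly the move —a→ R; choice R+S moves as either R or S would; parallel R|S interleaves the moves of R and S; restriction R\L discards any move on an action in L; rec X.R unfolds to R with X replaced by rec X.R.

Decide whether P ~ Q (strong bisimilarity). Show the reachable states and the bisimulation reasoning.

YES

Reachable graph of P (5 states):
  p0 = 0 | 0 + b.0 + a.(0 | 0) + b.b.(0 + 0 + 0) ⊢ --a--▸ p1, --b--▸ p2, --b--▸ p3
  p1 = 0 | 0 ⊢ ∅
  p2 = 0 ⊢ ∅
  p3 = b.(0 + 0 + 0) ⊢ --b--▸ p4
  p4 = 0 + 0 + 0 ⊢ ∅
Reachable graph of Q (5 states):
  q0 = 0 | 0 + b.0 + a.(0 | 0) + b.b.(0 + 0) ⊢ --a--▸ q1, --b--▸ q2, --b--▸ q3
  q1 = 0 | 0 ⊢ ∅
  q2 = 0 ⊢ ∅
  q3 = b.(0 + 0) ⊢ --b--▸ q4
  q4 = 0 + 0 ⊢ ∅
Coarsest stable partition (strong bisimilarity classes):
  B0 = {p0, q0}
  B1 = {p1, p2, p4, q1, q2, q4}
  B2 = {p3, q3}
p0 ∈ B0, q0 ∈ B0 → same block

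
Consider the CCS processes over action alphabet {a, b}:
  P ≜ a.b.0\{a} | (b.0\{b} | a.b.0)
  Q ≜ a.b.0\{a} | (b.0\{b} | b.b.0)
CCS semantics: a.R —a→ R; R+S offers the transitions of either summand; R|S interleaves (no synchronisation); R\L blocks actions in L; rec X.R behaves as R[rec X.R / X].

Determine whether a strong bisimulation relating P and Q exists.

P's transition system — 18 states:
  s0 = a.b.0\{a} | (b.0\{b} | a.b.0) | -a-> s1, -a-> s2, -b-> s3
  s1 = a.b.0\{a} | (b.0\{b} | b.0) | -a-> s4, -b-> s5, -b-> s6
  s2 = b.0\{a} | (b.0\{b} | a.b.0) | -a-> s4, -b-> s7, -b-> s8
  s3 = a.b.0\{a} | (0\{b} | a.b.0) | -a-> s5, -a-> s8
  s4 = b.0\{a} | (b.0\{b} | b.0) | -b-> s10, -b-> s11, -b-> s9
  s5 = a.b.0\{a} | (0\{b} | b.0) | -a-> s10, -b-> s12
  s6 = a.b.0\{a} | (b.0\{b} | 0) | -a-> s11, -b-> s12
  s7 = 0\{a} | (b.0\{b} | a.b.0) | -a-> s9, -b-> s13
  s8 = b.0\{a} | (0\{b} | a.b.0) | -a-> s10, -b-> s13
  s9 = 0\{a} | (b.0\{b} | b.0) | -b-> s14, -b-> s15
  s10 = b.0\{a} | (0\{b} | b.0) | -b-> s14, -b-> s16
  s11 = b.0\{a} | (b.0\{b} | 0) | -b-> s15, -b-> s16
  s12 = a.b.0\{a} | (0\{b} | 0) | -a-> s16
  s13 = 0\{a} | (0\{b} | a.b.0) | -a-> s14
  s14 = 0\{a} | (0\{b} | b.0) | -b-> s17
  s15 = 0\{a} | (b.0\{b} | 0) | -b-> s17
  s16 = b.0\{a} | (0\{b} | 0) | -b-> s17
  s17 = 0\{a} | (0\{b} | 0) | (no moves)
Q's transition system — 18 states:
  t0 = a.b.0\{a} | (b.0\{b} | b.b.0) | -a-> t1, -b-> t2, -b-> t3
  t1 = b.0\{a} | (b.0\{b} | b.b.0) | -b-> t4, -b-> t5, -b-> t6
  t2 = a.b.0\{a} | (0\{b} | b.b.0) | -a-> t5, -b-> t7
  t3 = a.b.0\{a} | (b.0\{b} | b.0) | -a-> t6, -b-> t7, -b-> t8
  t4 = 0\{a} | (b.0\{b} | b.b.0) | -b-> t10, -b-> t9
  t5 = b.0\{a} | (0\{b} | b.b.0) | -b-> t11, -b-> t9
  t6 = b.0\{a} | (b.0\{b} | b.0) | -b-> t10, -b-> t11, -b-> t12
  t7 = a.b.0\{a} | (0\{b} | b.0) | -a-> t11, -b-> t13
  t8 = a.b.0\{a} | (b.0\{b} | 0) | -a-> t12, -b-> t13
  t9 = 0\{a} | (0\{b} | b.b.0) | -b-> t14
  t10 = 0\{a} | (b.0\{b} | b.0) | -b-> t14, -b-> t15
  t11 = b.0\{a} | (0\{b} | b.0) | -b-> t14, -b-> t16
  t12 = b.0\{a} | (b.0\{b} | 0) | -b-> t15, -b-> t16
  t13 = a.b.0\{a} | (0\{b} | 0) | -a-> t16
  t14 = 0\{a} | (0\{b} | b.0) | -b-> t17
  t15 = 0\{a} | (b.0\{b} | 0) | -b-> t17
  t16 = b.0\{a} | (0\{b} | 0) | -b-> t17
  t17 = 0\{a} | (0\{b} | 0) | (no moves)
Partition-refinement fixed point:
  B0 = {s0}
  B1 = {s1, s2, t2, t3}
  B2 = {s5, s6, s7, s8, t7, t8}
  B3 = {s10, s11, s9, t10, t11, t12, t9}
  B4 = {s14, s15, s16, t14, t15, t16}
  B5 = {s17, t17}
  B6 = {s12, s13, t13}
  B7 = {s4, t4, t5, t6}
  B8 = {s3}
  B9 = {t0}
  B10 = {t1}
s0 ∈ B0, t0 ∈ B9 → different blocks

NO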